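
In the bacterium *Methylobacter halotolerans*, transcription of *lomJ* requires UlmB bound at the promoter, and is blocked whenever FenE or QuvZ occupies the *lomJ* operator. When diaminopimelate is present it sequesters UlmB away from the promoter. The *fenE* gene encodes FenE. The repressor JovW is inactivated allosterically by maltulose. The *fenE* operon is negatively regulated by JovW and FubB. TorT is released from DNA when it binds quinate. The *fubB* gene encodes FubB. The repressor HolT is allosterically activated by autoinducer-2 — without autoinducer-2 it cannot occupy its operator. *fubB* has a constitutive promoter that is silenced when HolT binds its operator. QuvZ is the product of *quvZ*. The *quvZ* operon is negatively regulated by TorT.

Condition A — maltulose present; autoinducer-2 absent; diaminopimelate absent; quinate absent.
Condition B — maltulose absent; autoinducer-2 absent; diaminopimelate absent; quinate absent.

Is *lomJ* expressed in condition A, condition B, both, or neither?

both

Condition A:
Maltulose is present, so JovW is inactive.
Autoinducer-2 is absent, so HolT is inactive.
With no repressor bound, *fubB* is transcribed.
So FubB is produced and active.
With repressor FubB bound, *fenE* is not transcribed.
So FenE is not produced.
Diaminopimelate is absent, so UlmB is active.
Quinate is absent, so TorT is active.
With repressor TorT bound, *quvZ* is not transcribed.
So QuvZ is not produced.
No repressor is bound and UlmB is active, so *lomJ* is transcribed.
→ *lomJ* is ON in A.
Condition B:
Maltulose is absent, so JovW is active.
Autoinducer-2 is absent, so HolT is inactive.
With no repressor bound, *fubB* is transcribed.
So FubB is produced and active.
With repressor JovW bound, *fenE* is not transcribed.
So FenE is not produced.
Diaminopimelate is absent, so UlmB is active.
Quinate is absent, so TorT is active.
With repressor TorT bound, *quvZ* is not transcribed.
So QuvZ is not produced.
No repressor is bound and UlmB is active, so *lomJ* is transcribed.
→ *lomJ* is ON in B.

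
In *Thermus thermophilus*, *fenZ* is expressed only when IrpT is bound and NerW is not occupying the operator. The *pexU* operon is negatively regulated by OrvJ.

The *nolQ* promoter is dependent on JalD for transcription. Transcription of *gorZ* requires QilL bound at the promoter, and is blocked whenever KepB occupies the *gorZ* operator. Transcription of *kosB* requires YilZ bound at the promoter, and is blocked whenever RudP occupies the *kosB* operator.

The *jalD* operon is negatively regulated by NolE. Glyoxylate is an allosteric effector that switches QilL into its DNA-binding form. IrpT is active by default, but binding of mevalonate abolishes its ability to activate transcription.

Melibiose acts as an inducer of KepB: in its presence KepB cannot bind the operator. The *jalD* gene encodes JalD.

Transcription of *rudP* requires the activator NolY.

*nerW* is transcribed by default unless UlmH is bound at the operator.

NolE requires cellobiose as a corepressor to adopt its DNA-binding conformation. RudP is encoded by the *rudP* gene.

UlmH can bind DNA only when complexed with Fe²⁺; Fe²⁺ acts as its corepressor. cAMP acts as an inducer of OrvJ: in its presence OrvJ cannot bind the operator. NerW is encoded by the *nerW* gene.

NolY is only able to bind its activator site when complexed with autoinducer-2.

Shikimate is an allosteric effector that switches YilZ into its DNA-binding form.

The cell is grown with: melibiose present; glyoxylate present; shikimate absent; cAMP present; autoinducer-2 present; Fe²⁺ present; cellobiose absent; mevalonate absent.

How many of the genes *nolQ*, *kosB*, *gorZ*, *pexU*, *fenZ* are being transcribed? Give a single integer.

Cellobiose is absent, so NolE is inactive.
With no repressor bound, *jalD* is transcribed.
So JalD is produced and active.
No repressor is bound and JalD is active, so *nolQ* is transcribed.
→ *nolQ* is ON.
Shikimate is absent, so YilZ is inactive.
Autoinducer-2 is present, so NolY is active.
No repressor is bound and NolY is active, so *rudP* is transcribed.
So RudP is produced and active.
With repressor RudP bound, *kosB* is not transcribed.
→ *kosB* is OFF.
Melibiose is present, so KepB is inactive.
Glyoxylate is present, so QilL is active.
No repressor is bound and QilL is active, so *gorZ* is transcribed.
→ *gorZ* is ON.
cAMP is present, so OrvJ is inactive.
With no repressor bound, *pexU* is transcribed.
→ *pexU* is ON.
Fe²⁺ is present, so UlmH is active.
With repressor UlmH bound, *nerW* is not transcribed.
So NerW is not produced.
Mevalonate is absent, so IrpT is active.
No repressor is bound and IrpT is active, so *fenZ* is transcribed.
→ *fenZ* is ON.
4 of the 5 genes are transcribed.

4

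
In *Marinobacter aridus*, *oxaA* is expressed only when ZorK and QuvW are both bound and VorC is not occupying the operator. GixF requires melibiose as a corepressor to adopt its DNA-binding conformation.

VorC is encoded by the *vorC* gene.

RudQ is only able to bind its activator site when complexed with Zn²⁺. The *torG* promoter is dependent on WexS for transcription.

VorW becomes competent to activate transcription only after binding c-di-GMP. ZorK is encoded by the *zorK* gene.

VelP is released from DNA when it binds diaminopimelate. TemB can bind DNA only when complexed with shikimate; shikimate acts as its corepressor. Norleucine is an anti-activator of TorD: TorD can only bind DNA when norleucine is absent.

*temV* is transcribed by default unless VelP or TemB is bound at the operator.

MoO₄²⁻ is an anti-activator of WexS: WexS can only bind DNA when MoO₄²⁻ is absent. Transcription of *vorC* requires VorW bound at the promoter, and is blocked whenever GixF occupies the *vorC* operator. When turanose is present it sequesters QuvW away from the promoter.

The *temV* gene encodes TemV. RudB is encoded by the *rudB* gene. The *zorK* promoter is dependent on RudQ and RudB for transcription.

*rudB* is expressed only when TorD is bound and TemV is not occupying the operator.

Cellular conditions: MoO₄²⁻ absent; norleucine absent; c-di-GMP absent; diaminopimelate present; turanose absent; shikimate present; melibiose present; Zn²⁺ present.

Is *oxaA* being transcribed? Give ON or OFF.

Zn²⁺ is present, so RudQ is active.
Diaminopimelate is present, so VelP is inactive.
Shikimate is present, so TemB is active.
With repressor TemB bound, *temV* is not transcribed.
So TemV is not produced.
Norleucine is absent, so TorD is active.
No repressor is bound and TorD is active, so *rudB* is transcribed.
So RudB is produced and active.
No repressor is bound and RudQ and RudB are active, so *zorK* is transcribed.
So ZorK is produced and active.
Melibiose is present, so GixF is active.
c-di-GMP is absent, so VorW is inactive.
With repressor GixF bound, *vorC* is not transcribed.
So VorC is not produced.
Turanose is absent, so QuvW is active.
No repressor is bound and ZorK and QuvW are active, so *oxaA* is transcribed.

ON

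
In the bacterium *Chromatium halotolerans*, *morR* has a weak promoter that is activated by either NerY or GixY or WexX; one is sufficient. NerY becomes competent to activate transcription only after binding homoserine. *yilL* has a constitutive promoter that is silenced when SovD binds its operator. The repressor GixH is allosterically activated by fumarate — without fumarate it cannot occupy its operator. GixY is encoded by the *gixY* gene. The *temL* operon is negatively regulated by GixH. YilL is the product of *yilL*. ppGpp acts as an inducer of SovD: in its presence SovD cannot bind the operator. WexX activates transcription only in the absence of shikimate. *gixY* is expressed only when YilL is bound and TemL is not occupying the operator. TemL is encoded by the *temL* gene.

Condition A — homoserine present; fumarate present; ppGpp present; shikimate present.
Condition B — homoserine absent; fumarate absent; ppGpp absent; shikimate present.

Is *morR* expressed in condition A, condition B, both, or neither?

A only

Condition A:
Homoserine is present, so NerY is active.
Fumarate is present, so GixH is active.
With repressor GixH bound, *temL* is not transcribed.
So TemL is not produced.
ppGpp is present, so SovD is inactive.
With no repressor bound, *yilL* is transcribed.
So YilL is produced and active.
No repressor is bound and YilL is active, so *gixY* is transcribed.
So GixY is produced and active.
Shikimate is present, so WexX is inactive.
Activator NerY is present, so *morR* is transcribed.
→ *morR* is ON in A.
Condition B:
Homoserine is absent, so NerY is inactive.
Fumarate is absent, so GixH is inactive.
With no repressor bound, *temL* is transcribed.
So TemL is produced and active.
ppGpp is absent, so SovD is active.
With repressor SovD bound, *yilL* is not transcribed.
So YilL is not produced.
With repressor TemL bound, *gixY* is not transcribed.
So GixY is not produced.
Shikimate is present, so WexX is inactive.
No activator is available at the *morR* promoter, so *morR* is not transcribed.
→ *morR* is OFF in B.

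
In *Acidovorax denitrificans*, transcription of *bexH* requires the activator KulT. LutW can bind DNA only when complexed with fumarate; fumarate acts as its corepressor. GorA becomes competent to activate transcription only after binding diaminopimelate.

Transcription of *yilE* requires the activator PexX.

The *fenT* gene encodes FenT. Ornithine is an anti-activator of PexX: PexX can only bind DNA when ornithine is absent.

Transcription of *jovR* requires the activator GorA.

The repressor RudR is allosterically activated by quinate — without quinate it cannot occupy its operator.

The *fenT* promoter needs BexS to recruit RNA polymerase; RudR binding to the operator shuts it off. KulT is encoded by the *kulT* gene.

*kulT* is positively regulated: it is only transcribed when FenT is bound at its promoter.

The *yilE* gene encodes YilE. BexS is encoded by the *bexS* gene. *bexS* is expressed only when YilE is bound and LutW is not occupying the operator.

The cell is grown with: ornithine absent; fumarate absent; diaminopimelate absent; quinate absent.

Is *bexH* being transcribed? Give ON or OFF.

Ornithine is absent, so PexX is active.
No repressor is bound and PexX is active, so *yilE* is transcribed.
So YilE is produced and active.
Fumarate is absent, so LutW is inactive.
No repressor is bound and YilE is active, so *bexS* is transcribed.
So BexS is produced and active.
Quinate is absent, so RudR is inactive.
No repressor is bound and BexS is active, so *fenT* is transcribed.
So FenT is produced and active.
No repressor is bound and FenT is active, so *kulT* is transcribed.
So KulT is produced and active.
No repressor is bound and KulT is active, so *bexH* is transcribed.

ON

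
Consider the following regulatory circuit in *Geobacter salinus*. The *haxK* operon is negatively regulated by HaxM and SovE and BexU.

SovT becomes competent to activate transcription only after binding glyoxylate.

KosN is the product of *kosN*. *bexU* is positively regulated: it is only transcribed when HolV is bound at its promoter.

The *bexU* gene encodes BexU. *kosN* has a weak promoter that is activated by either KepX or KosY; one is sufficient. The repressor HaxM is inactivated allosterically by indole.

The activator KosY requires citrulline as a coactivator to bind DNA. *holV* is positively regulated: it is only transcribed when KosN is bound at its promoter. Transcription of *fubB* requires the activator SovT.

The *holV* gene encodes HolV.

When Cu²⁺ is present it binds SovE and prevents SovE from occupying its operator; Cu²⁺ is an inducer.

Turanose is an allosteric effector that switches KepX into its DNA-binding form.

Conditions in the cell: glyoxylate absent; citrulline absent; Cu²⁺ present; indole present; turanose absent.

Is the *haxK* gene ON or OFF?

Indole is present, so HaxM is inactive.
Cu²⁺ is present, so SovE is inactive.
Turanose is absent, so KepX is inactive.
Citrulline is absent, so KosY is inactive.
No activator is available at the *kosN* promoter, so *kosN* is not transcribed.
So KosN is not produced.
Required activator KosN is absent, so *holV* is not transcribed.
So HolV is not produced.
Required activator HolV is absent, so *bexU* is not transcribed.
So BexU is not produced.
With no repressor bound, *haxK* is transcribed.

ON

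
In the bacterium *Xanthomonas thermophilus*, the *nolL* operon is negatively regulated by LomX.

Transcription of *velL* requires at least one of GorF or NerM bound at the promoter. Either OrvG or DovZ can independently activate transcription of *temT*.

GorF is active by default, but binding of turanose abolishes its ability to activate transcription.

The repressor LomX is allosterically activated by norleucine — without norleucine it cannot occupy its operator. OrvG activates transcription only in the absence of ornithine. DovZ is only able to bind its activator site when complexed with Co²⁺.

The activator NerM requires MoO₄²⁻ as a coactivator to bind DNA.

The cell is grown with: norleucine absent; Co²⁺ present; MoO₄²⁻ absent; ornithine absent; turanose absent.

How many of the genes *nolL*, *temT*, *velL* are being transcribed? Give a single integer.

Norleucine is absent, so LomX is inactive.
With no repressor bound, *nolL* is transcribed.
→ *nolL* is ON.
Ornithine is absent, so OrvG is active.
Co²⁺ is present, so DovZ is active.
Activator OrvG is present, so *temT* is transcribed.
→ *temT* is ON.
Turanose is absent, so GorF is active.
MoO₄²⁻ is absent, so NerM is inactive.
Activator GorF is present, so *velL* is transcribed.
→ *velL* is ON.
3 of the 3 genes are transcribed.

3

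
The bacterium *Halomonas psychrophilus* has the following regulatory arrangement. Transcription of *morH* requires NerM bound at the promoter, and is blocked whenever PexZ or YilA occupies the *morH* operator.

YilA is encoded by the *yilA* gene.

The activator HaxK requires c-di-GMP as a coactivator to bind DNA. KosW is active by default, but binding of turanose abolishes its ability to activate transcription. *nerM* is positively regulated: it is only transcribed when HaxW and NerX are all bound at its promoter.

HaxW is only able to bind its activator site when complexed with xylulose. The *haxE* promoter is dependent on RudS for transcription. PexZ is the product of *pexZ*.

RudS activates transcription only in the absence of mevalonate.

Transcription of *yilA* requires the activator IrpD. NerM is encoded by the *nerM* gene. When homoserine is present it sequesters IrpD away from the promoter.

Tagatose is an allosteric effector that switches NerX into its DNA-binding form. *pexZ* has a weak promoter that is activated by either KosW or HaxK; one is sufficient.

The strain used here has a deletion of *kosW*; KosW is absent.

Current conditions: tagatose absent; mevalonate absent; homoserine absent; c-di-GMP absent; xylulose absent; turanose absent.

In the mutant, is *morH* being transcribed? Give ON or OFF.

KosW is non-functional in this strain, so it has no effect.
c-di-GMP is absent, so HaxK is inactive.
No activator is available at the *pexZ* promoter, so *pexZ* is not transcribed.
So PexZ is not produced.
Xylulose is absent, so HaxW is inactive.
Tagatose is absent, so NerX is inactive.
Required activator HaxW is absent, so *nerM* is not transcribed.
So NerM is not produced.
Homoserine is absent, so IrpD is active.
No repressor is bound and IrpD is active, so *yilA* is transcribed.
So YilA is produced and active.
With repressor YilA bound, *morH* is not transcribed.

OFF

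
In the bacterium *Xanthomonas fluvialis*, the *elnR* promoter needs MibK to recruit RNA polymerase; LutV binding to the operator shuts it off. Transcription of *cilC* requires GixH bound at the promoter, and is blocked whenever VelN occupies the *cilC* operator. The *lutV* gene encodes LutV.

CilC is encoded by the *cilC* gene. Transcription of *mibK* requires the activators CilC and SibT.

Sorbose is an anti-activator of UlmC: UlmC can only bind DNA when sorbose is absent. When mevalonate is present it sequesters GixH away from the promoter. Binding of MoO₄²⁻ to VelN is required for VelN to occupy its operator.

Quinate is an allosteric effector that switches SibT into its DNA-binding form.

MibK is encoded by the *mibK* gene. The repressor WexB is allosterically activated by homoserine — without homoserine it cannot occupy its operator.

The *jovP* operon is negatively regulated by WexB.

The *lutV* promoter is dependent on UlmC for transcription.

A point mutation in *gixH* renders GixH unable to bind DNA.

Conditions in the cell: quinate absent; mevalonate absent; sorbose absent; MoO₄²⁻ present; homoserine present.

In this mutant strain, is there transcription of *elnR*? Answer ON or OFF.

GixH is non-functional in this strain, so it has no effect.
MoO₄²⁻ is present, so VelN is active.
With repressor VelN bound, *cilC* is not transcribed.
So CilC is not produced.
Quinate is absent, so SibT is inactive.
Required activator CilC is absent, so *mibK* is not transcribed.
So MibK is not produced.
Sorbose is absent, so UlmC is active.
No repressor is bound and UlmC is active, so *lutV* is transcribed.
So LutV is produced and active.
With repressor LutV bound, *elnR* is not transcribed.

OFF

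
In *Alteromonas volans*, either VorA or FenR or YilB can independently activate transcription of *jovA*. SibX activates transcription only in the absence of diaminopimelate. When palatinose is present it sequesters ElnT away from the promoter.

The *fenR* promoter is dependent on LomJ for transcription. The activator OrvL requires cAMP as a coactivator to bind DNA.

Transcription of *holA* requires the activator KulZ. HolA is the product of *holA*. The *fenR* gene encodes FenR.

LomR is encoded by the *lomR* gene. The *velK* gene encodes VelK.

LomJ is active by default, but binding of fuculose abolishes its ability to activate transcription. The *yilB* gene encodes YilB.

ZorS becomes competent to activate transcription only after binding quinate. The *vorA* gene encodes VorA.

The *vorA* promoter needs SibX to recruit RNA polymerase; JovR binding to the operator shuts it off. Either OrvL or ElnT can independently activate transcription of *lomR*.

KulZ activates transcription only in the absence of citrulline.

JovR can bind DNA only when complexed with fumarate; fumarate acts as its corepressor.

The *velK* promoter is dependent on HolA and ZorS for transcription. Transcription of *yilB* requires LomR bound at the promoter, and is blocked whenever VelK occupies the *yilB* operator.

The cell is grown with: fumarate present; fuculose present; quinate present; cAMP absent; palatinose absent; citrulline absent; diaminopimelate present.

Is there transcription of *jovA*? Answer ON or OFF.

OFF

Diaminopimelate is present, so SibX is inactive.
Fumarate is present, so JovR is active.
With repressor JovR bound, *vorA* is not transcribed.
So VorA is not produced.
Fuculose is present, so LomJ is inactive.
Required activator LomJ is absent, so *fenR* is not transcribed.
So FenR is not produced.
cAMP is absent, so OrvL is inactive.
Palatinose is absent, so ElnT is active.
Activator ElnT is present, so *lomR* is transcribed.
So LomR is produced and active.
Citrulline is absent, so KulZ is active.
No repressor is bound and KulZ is active, so *holA* is transcribed.
So HolA is produced and active.
Quinate is present, so ZorS is active.
No repressor is bound and HolA and ZorS are active, so *velK* is transcribed.
So VelK is produced and active.
With repressor VelK bound, *yilB* is not transcribed.
So YilB is not produced.
No activator is available at the *jovA* promoter, so *jovA* is not transcribed.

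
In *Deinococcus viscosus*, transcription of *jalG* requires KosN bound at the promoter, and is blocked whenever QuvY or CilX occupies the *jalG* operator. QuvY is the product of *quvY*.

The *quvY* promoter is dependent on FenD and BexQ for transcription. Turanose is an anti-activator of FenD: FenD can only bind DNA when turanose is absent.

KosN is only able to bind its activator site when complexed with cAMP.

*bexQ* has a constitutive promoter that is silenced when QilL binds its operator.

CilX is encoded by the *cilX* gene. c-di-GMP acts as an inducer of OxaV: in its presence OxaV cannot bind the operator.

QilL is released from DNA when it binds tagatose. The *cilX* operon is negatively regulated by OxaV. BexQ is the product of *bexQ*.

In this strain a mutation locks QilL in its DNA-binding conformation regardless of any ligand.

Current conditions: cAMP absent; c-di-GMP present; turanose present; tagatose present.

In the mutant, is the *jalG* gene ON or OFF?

OFF

Turanose is present, so FenD is inactive.
QilL is constitutively active in this strain.
With repressor QilL bound, *bexQ* is not transcribed.
So BexQ is not produced.
Required activator FenD is absent, so *quvY* is not transcribed.
So QuvY is not produced.
c-di-GMP is present, so OxaV is inactive.
With no repressor bound, *cilX* is transcribed.
So CilX is produced and active.
cAMP is absent, so KosN is inactive.
With repressor CilX bound, *jalG* is not transcribed.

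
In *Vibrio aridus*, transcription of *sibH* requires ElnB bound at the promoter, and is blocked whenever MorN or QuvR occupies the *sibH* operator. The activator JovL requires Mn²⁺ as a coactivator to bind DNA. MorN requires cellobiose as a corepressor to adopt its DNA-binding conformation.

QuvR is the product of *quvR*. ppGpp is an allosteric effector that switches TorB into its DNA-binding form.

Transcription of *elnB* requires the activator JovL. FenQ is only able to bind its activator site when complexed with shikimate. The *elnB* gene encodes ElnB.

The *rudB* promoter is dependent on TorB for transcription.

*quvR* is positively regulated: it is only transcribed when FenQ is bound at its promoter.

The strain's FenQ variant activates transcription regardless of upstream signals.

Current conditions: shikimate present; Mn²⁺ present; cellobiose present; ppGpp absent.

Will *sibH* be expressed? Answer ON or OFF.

OFF

Cellobiose is present, so MorN is active.
FenQ is constitutively active in this strain.
No repressor is bound and FenQ is active, so *quvR* is transcribed.
So QuvR is produced and active.
Mn²⁺ is present, so JovL is active.
No repressor is bound and JovL is active, so *elnB* is transcribed.
So ElnB is produced and active.
With repressor MorN bound, *sibH* is not transcribed.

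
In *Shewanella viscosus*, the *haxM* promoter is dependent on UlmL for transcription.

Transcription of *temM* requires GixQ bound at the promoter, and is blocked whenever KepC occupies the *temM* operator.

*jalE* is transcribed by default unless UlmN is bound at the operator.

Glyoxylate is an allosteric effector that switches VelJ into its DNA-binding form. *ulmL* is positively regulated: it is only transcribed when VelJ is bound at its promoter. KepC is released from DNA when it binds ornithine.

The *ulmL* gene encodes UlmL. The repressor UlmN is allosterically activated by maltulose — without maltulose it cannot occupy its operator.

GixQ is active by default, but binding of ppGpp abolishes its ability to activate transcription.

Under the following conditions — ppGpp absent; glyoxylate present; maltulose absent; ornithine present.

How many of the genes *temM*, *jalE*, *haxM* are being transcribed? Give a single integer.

3

ppGpp is absent, so GixQ is active.
Ornithine is present, so KepC is inactive.
No repressor is bound and GixQ is active, so *temM* is transcribed.
→ *temM* is ON.
Maltulose is absent, so UlmN is inactive.
With no repressor bound, *jalE* is transcribed.
→ *jalE* is ON.
Glyoxylate is present, so VelJ is active.
No repressor is bound and VelJ is active, so *ulmL* is transcribed.
So UlmL is produced and active.
No repressor is bound and UlmL is active, so *haxM* is transcribed.
→ *haxM* is ON.
3 of the 3 genes are transcribed.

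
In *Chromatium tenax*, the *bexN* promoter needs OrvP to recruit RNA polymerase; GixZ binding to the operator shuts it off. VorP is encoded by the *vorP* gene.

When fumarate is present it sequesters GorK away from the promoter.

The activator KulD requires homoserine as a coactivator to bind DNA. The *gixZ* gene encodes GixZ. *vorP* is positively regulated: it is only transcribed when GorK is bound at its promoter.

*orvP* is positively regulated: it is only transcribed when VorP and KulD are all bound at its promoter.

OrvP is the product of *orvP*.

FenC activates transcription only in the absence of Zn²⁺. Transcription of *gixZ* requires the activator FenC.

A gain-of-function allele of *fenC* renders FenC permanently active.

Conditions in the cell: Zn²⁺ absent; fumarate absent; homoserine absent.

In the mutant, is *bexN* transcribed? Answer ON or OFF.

OFF

Fumarate is absent, so GorK is active.
No repressor is bound and GorK is active, so *vorP* is transcribed.
So VorP is produced and active.
Homoserine is absent, so KulD is inactive.
Required activator KulD is absent, so *orvP* is not transcribed.
So OrvP is not produced.
FenC is constitutively active in this strain.
No repressor is bound and FenC is active, so *gixZ* is transcribed.
So GixZ is produced and active.
With repressor GixZ bound, *bexN* is not transcribed.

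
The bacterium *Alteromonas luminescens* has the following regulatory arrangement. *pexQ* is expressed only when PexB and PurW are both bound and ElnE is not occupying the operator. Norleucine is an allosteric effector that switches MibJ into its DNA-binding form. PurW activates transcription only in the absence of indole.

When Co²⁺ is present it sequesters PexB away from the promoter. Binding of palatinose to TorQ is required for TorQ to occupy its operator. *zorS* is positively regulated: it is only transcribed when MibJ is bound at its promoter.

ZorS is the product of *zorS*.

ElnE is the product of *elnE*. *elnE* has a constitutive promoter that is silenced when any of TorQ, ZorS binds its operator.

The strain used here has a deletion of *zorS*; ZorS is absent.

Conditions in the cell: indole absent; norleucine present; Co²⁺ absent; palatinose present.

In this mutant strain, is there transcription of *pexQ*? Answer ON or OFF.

ON

Co²⁺ is absent, so PexB is active.
Palatinose is present, so TorQ is active.
ZorS is non-functional in this strain, so it has no effect.
With repressor TorQ bound, *elnE* is not transcribed.
So ElnE is not produced.
Indole is absent, so PurW is active.
No repressor is bound and PexB and PurW are active, so *pexQ* is transcribed.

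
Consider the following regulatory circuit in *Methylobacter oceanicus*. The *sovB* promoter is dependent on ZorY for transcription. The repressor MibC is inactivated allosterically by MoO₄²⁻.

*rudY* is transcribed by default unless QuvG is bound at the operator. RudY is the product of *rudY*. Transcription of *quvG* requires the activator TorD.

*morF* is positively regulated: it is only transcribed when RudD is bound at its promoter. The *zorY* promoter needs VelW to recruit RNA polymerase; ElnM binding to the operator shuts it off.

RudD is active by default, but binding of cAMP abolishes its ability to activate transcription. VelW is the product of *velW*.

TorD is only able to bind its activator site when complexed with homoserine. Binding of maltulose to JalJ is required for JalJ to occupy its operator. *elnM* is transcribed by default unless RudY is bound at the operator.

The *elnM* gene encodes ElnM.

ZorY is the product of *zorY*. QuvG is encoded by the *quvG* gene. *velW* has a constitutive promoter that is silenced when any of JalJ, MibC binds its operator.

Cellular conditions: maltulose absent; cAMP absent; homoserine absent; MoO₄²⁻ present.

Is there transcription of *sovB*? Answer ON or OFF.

ON

Homoserine is absent, so TorD is inactive.
Required activator TorD is absent, so *quvG* is not transcribed.
So QuvG is not produced.
With no repressor bound, *rudY* is transcribed.
So RudY is produced and active.
With repressor RudY bound, *elnM* is not transcribed.
So ElnM is not produced.
Maltulose is absent, so JalJ is inactive.
MoO₄²⁻ is present, so MibC is inactive.
With no repressor bound, *velW* is transcribed.
So VelW is produced and active.
No repressor is bound and VelW is active, so *zorY* is transcribed.
So ZorY is produced and active.
No repressor is bound and ZorY is active, so *sovB* is transcribed.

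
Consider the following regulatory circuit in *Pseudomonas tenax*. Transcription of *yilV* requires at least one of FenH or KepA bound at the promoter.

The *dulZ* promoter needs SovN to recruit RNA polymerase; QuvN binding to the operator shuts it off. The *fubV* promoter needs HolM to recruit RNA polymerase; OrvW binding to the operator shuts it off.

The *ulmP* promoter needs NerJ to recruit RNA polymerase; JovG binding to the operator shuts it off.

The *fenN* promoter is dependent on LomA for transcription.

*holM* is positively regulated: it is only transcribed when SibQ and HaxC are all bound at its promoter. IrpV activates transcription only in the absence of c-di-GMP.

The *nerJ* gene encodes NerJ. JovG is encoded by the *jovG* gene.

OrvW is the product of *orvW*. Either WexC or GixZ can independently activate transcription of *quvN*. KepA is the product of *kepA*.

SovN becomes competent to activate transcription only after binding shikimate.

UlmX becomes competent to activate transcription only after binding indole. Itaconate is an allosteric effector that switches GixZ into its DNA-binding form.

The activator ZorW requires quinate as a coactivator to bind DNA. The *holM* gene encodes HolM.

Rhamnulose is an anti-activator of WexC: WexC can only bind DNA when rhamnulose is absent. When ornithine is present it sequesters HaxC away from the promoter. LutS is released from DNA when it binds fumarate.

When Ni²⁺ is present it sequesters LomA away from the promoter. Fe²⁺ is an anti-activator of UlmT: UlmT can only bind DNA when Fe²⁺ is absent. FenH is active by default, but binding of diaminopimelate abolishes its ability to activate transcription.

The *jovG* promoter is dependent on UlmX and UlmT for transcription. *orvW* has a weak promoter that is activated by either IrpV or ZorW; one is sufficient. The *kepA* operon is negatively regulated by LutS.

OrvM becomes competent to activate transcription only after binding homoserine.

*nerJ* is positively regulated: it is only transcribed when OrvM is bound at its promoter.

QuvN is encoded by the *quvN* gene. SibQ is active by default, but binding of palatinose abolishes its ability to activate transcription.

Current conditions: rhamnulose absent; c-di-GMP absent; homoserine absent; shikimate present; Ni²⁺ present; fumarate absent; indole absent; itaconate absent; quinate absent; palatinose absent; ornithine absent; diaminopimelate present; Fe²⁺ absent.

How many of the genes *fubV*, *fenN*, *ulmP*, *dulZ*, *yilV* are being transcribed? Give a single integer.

c-di-GMP is absent, so IrpV is active.
Quinate is absent, so ZorW is inactive.
Activator IrpV is present, so *orvW* is transcribed.
So OrvW is produced and active.
Palatinose is absent, so SibQ is active.
Ornithine is absent, so HaxC is active.
No repressor is bound and SibQ and HaxC are active, so *holM* is transcribed.
So HolM is produced and active.
With repressor OrvW bound, *fubV* is not transcribed.
→ *fubV* is OFF.
Ni²⁺ is present, so LomA is inactive.
Required activator LomA is absent, so *fenN* is not transcribed.
→ *fenN* is OFF.
Indole is absent, so UlmX is inactive.
Fe²⁺ is absent, so UlmT is active.
Required activator UlmX is absent, so *jovG* is not transcribed.
So JovG is not produced.
Homoserine is absent, so OrvM is inactive.
Required activator OrvM is absent, so *nerJ* is not transcribed.
So NerJ is not produced.
Required activator NerJ is absent, so *ulmP* is not transcribed.
→ *ulmP* is OFF.
Shikimate is present, so SovN is active.
Rhamnulose is absent, so WexC is active.
Itaconate is absent, so GixZ is inactive.
Activator WexC is present, so *quvN* is transcribed.
So QuvN is produced and active.
With repressor QuvN bound, *dulZ* is not transcribed.
→ *dulZ* is OFF.
Diaminopimelate is present, so FenH is inactive.
Fumarate is absent, so LutS is active.
With repressor LutS bound, *kepA* is not transcribed.
So KepA is not produced.
No activator is available at the *yilV* promoter, so *yilV* is not transcribed.
→ *yilV* is OFF.
0 of the 5 genes are transcribed.

0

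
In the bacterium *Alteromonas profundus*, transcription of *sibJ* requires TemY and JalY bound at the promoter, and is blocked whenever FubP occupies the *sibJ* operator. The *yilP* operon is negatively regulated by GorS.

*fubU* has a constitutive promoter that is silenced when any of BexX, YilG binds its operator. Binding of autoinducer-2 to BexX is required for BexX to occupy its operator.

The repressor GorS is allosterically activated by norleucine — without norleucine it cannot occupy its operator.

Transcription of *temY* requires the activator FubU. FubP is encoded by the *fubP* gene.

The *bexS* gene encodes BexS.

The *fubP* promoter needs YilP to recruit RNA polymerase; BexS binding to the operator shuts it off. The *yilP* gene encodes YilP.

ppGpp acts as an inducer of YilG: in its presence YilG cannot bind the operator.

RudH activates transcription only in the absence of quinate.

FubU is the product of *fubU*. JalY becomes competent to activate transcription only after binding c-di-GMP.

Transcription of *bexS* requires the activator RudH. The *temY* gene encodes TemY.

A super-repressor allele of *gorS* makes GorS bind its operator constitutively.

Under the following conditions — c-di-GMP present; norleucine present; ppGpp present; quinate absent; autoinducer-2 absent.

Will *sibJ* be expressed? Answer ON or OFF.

Autoinducer-2 is absent, so BexX is inactive.
ppGpp is present, so YilG is inactive.
With no repressor bound, *fubU* is transcribed.
So FubU is produced and active.
No repressor is bound and FubU is active, so *temY* is transcribed.
So TemY is produced and active.
GorS is constitutively active in this strain.
With repressor GorS bound, *yilP* is not transcribed.
So YilP is not produced.
Quinate is absent, so RudH is active.
No repressor is bound and RudH is active, so *bexS* is transcribed.
So BexS is produced and active.
With repressor BexS bound, *fubP* is not transcribed.
So FubP is not produced.
c-di-GMP is present, so JalY is active.
No repressor is bound and TemY and JalY are active, so *sibJ* is transcribed.

ON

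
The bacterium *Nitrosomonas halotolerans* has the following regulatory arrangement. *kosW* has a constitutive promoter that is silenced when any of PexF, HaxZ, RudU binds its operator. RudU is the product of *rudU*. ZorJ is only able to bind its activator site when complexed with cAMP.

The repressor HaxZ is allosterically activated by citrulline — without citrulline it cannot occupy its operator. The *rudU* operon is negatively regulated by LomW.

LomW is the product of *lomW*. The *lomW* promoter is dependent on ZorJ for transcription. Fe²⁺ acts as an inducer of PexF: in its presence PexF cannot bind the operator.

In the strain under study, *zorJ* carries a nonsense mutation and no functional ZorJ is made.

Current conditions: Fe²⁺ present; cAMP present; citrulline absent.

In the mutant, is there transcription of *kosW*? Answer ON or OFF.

Fe²⁺ is present, so PexF is inactive.
Citrulline is absent, so HaxZ is inactive.
ZorJ is non-functional in this strain, so it has no effect.
Required activator ZorJ is absent, so *lomW* is not transcribed.
So LomW is not produced.
With no repressor bound, *rudU* is transcribed.
So RudU is produced and active.
With repressor RudU bound, *kosW* is not transcribed.

OFF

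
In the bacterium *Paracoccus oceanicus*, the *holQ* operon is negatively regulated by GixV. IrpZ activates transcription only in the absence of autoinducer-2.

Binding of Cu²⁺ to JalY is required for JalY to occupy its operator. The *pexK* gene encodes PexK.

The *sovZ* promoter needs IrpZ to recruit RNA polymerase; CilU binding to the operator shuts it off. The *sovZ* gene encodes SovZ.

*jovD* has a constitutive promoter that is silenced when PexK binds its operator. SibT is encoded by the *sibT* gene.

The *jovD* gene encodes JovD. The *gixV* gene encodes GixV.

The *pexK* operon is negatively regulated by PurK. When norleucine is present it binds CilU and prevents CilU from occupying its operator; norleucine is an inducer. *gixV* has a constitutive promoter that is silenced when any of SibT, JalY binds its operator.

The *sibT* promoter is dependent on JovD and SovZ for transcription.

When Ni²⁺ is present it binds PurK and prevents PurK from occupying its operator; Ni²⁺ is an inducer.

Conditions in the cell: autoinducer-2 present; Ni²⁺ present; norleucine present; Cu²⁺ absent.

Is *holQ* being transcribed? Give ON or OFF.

Ni²⁺ is present, so PurK is inactive.
With no repressor bound, *pexK* is transcribed.
So PexK is produced and active.
With repressor PexK bound, *jovD* is not transcribed.
So JovD is not produced.
Norleucine is present, so CilU is inactive.
Autoinducer-2 is present, so IrpZ is inactive.
Required activator IrpZ is absent, so *sovZ* is not transcribed.
So SovZ is not produced.
Required activator JovD is absent, so *sibT* is not transcribed.
So SibT is not produced.
Cu²⁺ is absent, so JalY is inactive.
With no repressor bound, *gixV* is transcribed.
So GixV is produced and active.
With repressor GixV bound, *holQ* is not transcribed.

OFF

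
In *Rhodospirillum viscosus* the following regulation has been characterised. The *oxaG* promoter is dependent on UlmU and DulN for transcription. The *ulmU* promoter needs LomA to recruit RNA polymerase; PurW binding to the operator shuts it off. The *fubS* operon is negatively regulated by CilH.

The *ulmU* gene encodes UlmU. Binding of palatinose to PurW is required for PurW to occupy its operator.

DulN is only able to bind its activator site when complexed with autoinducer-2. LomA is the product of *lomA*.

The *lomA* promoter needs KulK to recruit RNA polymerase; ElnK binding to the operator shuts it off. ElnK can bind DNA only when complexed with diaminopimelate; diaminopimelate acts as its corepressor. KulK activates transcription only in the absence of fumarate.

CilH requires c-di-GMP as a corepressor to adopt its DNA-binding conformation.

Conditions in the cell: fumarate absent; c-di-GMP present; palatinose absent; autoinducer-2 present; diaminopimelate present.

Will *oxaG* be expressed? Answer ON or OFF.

Palatinose is absent, so PurW is inactive.
Diaminopimelate is present, so ElnK is active.
Fumarate is absent, so KulK is active.
With repressor ElnK bound, *lomA* is not transcribed.
So LomA is not produced.
Required activator LomA is absent, so *ulmU* is not transcribed.
So UlmU is not produced.
Autoinducer-2 is present, so DulN is active.
Required activator UlmU is absent, so *oxaG* is not transcribed.

OFF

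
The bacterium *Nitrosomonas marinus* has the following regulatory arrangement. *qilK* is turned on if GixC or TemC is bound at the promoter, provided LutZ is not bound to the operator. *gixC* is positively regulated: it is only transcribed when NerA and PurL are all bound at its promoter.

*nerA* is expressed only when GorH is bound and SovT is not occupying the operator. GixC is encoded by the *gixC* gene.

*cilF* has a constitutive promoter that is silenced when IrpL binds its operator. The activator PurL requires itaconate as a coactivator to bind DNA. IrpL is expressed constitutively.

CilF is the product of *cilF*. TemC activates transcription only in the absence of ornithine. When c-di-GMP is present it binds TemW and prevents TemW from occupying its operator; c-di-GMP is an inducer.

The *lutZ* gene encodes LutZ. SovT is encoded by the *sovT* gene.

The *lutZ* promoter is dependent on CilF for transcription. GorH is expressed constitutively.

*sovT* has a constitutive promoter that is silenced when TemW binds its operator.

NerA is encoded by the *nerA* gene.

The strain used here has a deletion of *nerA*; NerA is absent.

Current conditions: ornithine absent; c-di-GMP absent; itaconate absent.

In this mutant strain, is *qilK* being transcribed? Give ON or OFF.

ON

NerA is non-functional in this strain, so it has no effect.
Itaconate is absent, so PurL is inactive.
Required activator NerA is absent, so *gixC* is not transcribed.
So GixC is not produced.
IrpL is produced constitutively and is active.
With repressor IrpL bound, *cilF* is not transcribed.
So CilF is not produced.
Required activator CilF is absent, so *lutZ* is not transcribed.
So LutZ is not produced.
Ornithine is absent, so TemC is active.
Activator TemC is present, so *qilK* is transcribed.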